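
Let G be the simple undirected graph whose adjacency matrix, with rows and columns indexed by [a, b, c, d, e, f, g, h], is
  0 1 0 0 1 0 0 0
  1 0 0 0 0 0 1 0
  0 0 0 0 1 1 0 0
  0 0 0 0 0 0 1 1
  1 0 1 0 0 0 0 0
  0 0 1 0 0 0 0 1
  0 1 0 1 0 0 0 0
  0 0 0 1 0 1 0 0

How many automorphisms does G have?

16

Every vertex has degree 2 and the graph is connected, so G is the 8-cycle C_8. The automorphisms of the 8-cycle are exactly the symmetries of a regular 8-gon: the dihedral group D_8, |D_8| = 16.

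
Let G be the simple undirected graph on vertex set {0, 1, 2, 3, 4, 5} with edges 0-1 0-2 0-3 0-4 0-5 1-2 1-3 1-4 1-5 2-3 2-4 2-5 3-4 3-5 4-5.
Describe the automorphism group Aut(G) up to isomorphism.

S_6

Every vertex has degree 5, so G is the complete graph K_6. Any permutation of the 6 vertices preserves K_6, so Aut(K_6) = S_6 of order 6! = 720.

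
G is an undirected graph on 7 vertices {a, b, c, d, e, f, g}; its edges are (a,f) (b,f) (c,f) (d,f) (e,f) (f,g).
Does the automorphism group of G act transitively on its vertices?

No

Vertex f is the only vertex of degree 6, so every automorphism fixes it; G is not vertex-transitive.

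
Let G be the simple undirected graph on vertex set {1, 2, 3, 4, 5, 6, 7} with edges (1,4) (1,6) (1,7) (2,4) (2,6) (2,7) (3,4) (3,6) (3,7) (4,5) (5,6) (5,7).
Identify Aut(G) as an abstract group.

The vertices split by degree into {4, 6, 7} (degree 4) and {1, 2, 3, 5} (degree 3); every edge runs between the two parts, so G is the complete bipartite graph K_{3,4}. Automorphisms preserve the bipartition setwise (since the parts differ in size) and act as S_3 × S_4 within it; |Aut| = 144.

S_3 × S_4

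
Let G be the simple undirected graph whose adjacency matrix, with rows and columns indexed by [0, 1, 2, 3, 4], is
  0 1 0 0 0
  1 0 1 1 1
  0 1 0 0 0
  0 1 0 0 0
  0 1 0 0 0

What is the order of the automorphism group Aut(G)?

Vertex 1 has degree 4 and every other vertex has degree 1, so G is the star K_{1,4} with centre 1. Any automorphism fixes the centre and permutes the 4 leaves freely, so Aut(G) ≅ S_4 of order 4! = 24.

24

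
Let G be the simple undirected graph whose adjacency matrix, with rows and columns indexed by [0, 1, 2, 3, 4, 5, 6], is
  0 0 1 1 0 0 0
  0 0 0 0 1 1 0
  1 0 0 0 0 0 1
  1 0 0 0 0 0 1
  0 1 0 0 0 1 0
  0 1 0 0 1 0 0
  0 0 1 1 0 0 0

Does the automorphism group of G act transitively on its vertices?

G has two connected components, {0, 2, 3, 6} and {1, 4, 5}; each is 2-regular, so G = C_4 ⊔ C_3. The orbit of 0 under Aut(G) is {0, 2, 3, 6}, which does not contain 1, so G is not vertex-transitive.

No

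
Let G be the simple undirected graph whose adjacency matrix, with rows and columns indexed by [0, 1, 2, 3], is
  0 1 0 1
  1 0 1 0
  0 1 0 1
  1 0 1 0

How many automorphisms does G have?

Every vertex has degree 2 and the graph is connected, so G is the 4-cycle C_4. C_4 has 4 rotations and 4 reflections, so Aut(C_4) ≅ D_4 of order 8.

8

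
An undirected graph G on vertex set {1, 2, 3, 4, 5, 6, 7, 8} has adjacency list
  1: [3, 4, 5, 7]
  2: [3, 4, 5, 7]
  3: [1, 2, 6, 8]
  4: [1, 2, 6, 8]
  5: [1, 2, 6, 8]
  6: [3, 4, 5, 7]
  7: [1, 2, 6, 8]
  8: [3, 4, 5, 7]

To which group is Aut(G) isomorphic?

S_4 ≀ Z_2

G is 4-regular and bipartite with parts {3, 4, 5, 7} and {1, 2, 6, 8} (each part is independent and every cross-pair is an edge), so G = K_{4,4}. Aut(K_{4,4}) is the wreath product S_4 ≀ Z_2: permute within each part, then optionally swap the parts; |Aut| = 2·(4!)² = 1152.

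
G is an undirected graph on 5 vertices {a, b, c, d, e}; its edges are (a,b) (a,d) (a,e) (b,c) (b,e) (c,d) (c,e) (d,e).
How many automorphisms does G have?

8

Vertex e is the unique vertex of degree 4; the remaining 4 vertices each have degree 3 and induce a cycle, so G is the wheel on 5 vertices with hub e. With the hub fixed, the remaining symmetry is that of the rim cycle C_4, giving the dihedral group D_4.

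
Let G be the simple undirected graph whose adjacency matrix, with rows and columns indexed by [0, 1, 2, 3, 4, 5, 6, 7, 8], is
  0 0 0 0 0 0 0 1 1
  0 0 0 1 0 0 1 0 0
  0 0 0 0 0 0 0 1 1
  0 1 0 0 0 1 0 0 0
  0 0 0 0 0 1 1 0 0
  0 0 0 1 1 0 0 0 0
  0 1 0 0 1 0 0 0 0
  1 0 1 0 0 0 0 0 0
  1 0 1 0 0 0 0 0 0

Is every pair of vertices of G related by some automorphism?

G has two connected components, {1, 3, 4, 5, 6} and {0, 2, 7, 8}; each is 2-regular, so G = C_5 ⊔ C_4. The orbit of 0 under Aut(G) is {0, 2, 7, 8}, which does not contain 1, so G is not vertex-transitive.

No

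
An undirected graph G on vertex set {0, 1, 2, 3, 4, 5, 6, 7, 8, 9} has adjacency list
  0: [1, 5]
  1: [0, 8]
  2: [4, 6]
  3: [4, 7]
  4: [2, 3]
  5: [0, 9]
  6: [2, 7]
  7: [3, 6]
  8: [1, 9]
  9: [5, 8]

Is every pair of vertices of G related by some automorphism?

G has two connected components, {0, 1, 5, 8, 9} and {2, 3, 4, 6, 7}; each is 2-regular, so G = C_5 ⊔ C_5. With two isomorphic components, Aut(G) = Aut(C_5) ≀ S_2 = (D_5 × D_5) ⋊ Z_2: permute each cycle by D_5, then optionally swap the two cycles. Order 2·(2·5)² = 200. This group acts transitively on the 10 vertices.

Yes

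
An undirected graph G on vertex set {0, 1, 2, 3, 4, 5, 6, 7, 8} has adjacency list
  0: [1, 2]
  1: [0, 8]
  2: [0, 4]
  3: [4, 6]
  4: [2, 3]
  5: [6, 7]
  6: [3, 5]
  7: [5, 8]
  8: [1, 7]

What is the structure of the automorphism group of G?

D_9

G is 2-regular and connected on 9 vertices, i.e. the cycle C_9. C_9 has 9 rotations and 9 reflections, so Aut(C_9) ≅ D_9 of order 18.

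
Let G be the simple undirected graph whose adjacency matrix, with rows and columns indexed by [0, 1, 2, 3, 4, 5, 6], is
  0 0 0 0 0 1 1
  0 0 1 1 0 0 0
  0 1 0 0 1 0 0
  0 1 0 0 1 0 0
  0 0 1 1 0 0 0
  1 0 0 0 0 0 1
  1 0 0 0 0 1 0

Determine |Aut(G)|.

G has two connected components, {1, 2, 3, 4} and {0, 5, 6}; each is 2-regular, so G = C_4 ⊔ C_3. No automorphism exchanges components of different sizes, hence Aut(G) is the direct product D_4 × D_3, order 48.

48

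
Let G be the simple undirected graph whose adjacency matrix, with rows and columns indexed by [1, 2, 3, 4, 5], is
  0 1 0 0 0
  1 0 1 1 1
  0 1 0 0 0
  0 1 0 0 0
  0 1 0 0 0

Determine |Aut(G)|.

24

Vertex 2 has degree 4 and every other vertex has degree 1, so G is the star K_{1,4} with centre 2. The 4 leaves are pairwise interchangeable while the centre is fixed, giving Aut(G) = S_4.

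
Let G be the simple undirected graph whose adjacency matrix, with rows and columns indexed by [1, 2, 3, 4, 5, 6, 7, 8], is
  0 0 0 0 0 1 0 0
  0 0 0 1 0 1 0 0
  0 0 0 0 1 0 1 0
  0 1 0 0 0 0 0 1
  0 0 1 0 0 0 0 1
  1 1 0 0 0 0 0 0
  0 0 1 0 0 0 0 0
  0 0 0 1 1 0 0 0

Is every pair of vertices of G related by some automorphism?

Automorphisms preserve degree, but G has vertices of degree 1 and vertices of degree 2; no automorphism maps one to the other, so G is not vertex-transitive.

No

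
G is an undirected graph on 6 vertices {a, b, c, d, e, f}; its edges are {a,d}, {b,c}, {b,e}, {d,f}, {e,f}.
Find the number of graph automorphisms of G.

2

The degree sequence is [1, 2, 1, 2, 2, 2]; the two degree-1 vertices a and c are the ends of a path, so G = P_6. The only nontrivial automorphism of a path is the end-to-end reflection, so Aut(G) ≅ Z_2.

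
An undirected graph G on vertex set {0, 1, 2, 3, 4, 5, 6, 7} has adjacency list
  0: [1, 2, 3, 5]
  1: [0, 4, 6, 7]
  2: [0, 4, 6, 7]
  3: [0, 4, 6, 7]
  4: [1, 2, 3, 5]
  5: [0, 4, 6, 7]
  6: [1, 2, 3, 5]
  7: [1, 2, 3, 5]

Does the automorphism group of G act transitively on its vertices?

G is 4-regular and bipartite with parts {1, 2, 3, 5} and {0, 4, 6, 7} (each part is independent and every cross-pair is an edge), so G = K_{4,4}. Aut(K_{4,4}) is the wreath product S_4 ≀ Z_2: permute within each part, then optionally swap the parts; |Aut| = 2·(4!)² = 1152. This group acts transitively on the 8 vertices.

Yes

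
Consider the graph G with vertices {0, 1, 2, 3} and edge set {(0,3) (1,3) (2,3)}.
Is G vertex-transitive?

No

Vertex 3 is the only vertex of degree 3, so every automorphism fixes it; G is not vertex-transitive.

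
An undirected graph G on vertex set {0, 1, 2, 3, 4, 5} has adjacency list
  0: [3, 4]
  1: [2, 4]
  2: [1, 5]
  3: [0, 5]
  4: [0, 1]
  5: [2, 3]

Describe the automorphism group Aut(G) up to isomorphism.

D_6

Every vertex has degree 2 and the graph is connected, so G is the 6-cycle C_6. The automorphisms of the 6-cycle are exactly the symmetries of a regular 6-gon: the dihedral group D_6, |D_6| = 12.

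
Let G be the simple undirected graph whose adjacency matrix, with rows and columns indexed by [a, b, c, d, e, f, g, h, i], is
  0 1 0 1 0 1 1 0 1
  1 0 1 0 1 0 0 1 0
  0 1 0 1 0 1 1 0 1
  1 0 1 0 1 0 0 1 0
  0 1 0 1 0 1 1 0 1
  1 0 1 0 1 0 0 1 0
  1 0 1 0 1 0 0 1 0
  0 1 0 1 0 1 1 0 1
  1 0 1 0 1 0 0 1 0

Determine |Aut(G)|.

2880

The vertices split by degree into {a, c, e, h} (degree 5) and {b, d, f, g, i} (degree 4); every edge runs between the two parts, so G is the complete bipartite graph K_{4,5}. Automorphisms preserve the bipartition setwise (since the parts differ in size) and act as S_5 × S_4 within it; |Aut| = 2880.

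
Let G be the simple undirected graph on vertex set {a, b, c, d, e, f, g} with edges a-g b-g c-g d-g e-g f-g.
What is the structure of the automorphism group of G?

S_6

Vertex g has degree 6 and every other vertex has degree 1, so G is the star K_{1,6} with centre g. The 6 leaves are pairwise interchangeable while the centre is fixed, giving Aut(G) = S_6.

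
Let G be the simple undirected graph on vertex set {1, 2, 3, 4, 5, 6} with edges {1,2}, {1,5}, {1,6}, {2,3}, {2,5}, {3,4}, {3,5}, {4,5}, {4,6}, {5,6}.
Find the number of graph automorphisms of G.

Vertex 5 is the unique vertex of degree 5; the remaining 5 vertices each have degree 3 and induce a cycle, so G is the wheel on 6 vertices with hub 5. Every automorphism fixes the hub and acts on the rim 5-cycle, so Aut(G) ≅ Aut(C_5) = D_5 of order 10.

10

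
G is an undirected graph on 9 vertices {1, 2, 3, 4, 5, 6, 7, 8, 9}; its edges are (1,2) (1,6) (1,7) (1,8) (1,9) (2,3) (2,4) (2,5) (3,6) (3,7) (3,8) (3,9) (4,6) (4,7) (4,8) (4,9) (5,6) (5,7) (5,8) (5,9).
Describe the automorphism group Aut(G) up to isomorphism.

The vertices split by degree into {1, 3, 4, 5} (degree 5) and {2, 6, 7, 8, 9} (degree 4); every edge runs between the two parts, so G is the complete bipartite graph K_{4,5}. Automorphisms preserve the bipartition setwise (since the parts differ in size) and act as S_4 × S_5 within it; |Aut| = 2880.

S_4 × S_5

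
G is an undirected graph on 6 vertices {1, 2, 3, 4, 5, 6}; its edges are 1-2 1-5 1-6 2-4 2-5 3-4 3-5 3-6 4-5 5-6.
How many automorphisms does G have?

Vertex 5 is the unique vertex of degree 5; the remaining 5 vertices each have degree 3 and induce a cycle, so G is the wheel on 6 vertices with hub 5. Every automorphism fixes the hub and acts on the rim 5-cycle, so Aut(G) ≅ Aut(C_5) = D_5 of order 10.

10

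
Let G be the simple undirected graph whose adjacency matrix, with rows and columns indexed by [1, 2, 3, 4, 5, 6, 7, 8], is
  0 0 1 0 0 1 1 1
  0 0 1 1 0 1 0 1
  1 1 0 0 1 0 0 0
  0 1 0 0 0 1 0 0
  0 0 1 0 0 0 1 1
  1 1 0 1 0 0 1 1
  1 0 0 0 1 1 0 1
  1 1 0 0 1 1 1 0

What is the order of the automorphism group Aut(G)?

1

The degree sequence is [4, 4, 3, 2, 3, 5, 4, 5]. Checking the degree-preserving permutations of the vertex set shows that none except the identity preserves every edge, so Aut(G) is trivial.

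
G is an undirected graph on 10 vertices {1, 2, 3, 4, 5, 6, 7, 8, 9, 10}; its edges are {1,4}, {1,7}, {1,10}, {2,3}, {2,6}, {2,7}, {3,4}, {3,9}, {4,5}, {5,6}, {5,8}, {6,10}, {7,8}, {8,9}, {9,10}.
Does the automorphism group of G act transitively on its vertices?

G is 3-regular on 10 vertices with no triangles and no 4-cycles (girth 5): this is the Petersen graph. Viewing the Petersen graph as the Kneser graph K(5,2) — vertices are 2-subsets of {1,…,5}, edges join disjoint pairs — its automorphisms are exactly the permutations of the 5-element set, so Aut ≅ S_5 of order 120. Under this action every vertex can be carried to every other, so G is vertex-transitive.

Yes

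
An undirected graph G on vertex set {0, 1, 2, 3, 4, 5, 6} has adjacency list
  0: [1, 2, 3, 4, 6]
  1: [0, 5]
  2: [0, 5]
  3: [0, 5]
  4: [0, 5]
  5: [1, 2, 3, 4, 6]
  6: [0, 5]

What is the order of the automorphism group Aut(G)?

The vertices split by degree into {0, 5} (degree 5) and {1, 2, 3, 4, 6} (degree 2); every edge runs between the two parts, so G is the complete bipartite graph K_{2,5}. Automorphisms preserve the bipartition setwise (since the parts differ in size) and act as S_2 × S_5 within it; |Aut| = 240.

240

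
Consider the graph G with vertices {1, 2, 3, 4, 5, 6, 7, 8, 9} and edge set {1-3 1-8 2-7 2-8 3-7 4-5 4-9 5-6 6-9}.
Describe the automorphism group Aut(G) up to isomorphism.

D_4 × D_5

G has two connected components, {1, 2, 3, 7, 8} and {4, 5, 6, 9}; each is 2-regular, so G = C_5 ⊔ C_4. The components are non-isomorphic (different sizes), so Aut(G) = Aut(C_4) × Aut(C_5) = D_4 × D_5 of order 8·10 = 80.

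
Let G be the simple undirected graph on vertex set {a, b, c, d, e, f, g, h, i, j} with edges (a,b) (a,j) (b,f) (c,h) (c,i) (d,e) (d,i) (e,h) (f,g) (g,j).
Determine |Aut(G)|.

200

G has two connected components, {c, d, e, h, i} and {a, b, f, g, j}; each is 2-regular, so G = C_5 ⊔ C_5. With two isomorphic components, Aut(G) = Aut(C_5) ≀ S_2 = (D_5 × D_5) ⋊ Z_2: permute each cycle by D_5, then optionally swap the two cycles. Order 2·(2·5)² = 200.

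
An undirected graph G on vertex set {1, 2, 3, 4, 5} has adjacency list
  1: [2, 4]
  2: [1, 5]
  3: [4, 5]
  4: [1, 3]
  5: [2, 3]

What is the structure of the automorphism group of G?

the dihedral group of order 10

Every vertex has degree 2 and the graph is connected, so G is the 5-cycle C_5. C_5 has 5 rotations and 5 reflections, so Aut(C_5) ≅ D_5 of order 10.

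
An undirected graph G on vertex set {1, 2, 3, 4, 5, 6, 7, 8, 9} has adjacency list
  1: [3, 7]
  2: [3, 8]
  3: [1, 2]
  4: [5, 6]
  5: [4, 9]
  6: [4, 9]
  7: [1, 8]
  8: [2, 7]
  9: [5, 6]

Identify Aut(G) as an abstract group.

D_5 × D_4

G has two connected components, {1, 2, 3, 7, 8} and {4, 5, 6, 9}; each is 2-regular, so G = C_5 ⊔ C_4. No automorphism exchanges components of different sizes, hence Aut(G) is the direct product D_5 × D_4, order 80.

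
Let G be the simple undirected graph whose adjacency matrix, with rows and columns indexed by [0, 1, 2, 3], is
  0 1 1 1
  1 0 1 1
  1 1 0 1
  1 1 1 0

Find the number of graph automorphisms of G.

Every vertex has degree 3, so G is the complete graph K_4. Any permutation of the 4 vertices preserves K_4, so Aut(K_4) = S_4 of order 4! = 24.

24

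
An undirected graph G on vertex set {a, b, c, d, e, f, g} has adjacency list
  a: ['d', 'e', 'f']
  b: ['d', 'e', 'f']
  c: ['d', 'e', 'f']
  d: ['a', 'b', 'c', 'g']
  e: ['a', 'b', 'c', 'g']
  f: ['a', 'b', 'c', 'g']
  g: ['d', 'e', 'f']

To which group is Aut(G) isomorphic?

The vertices split by degree into {d, e, f} (degree 4) and {a, b, c, g} (degree 3); every edge runs between the two parts, so G is the complete bipartite graph K_{3,4}. The parts have unequal sizes, so no automorphism swaps them; each part is permuted independently, giving S_3 × S_4 of order 3!·4! = 144.

S_3 × S_4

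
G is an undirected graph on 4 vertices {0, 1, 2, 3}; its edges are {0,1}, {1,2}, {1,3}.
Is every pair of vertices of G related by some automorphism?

Vertex 1 is the only vertex of degree 3, so every automorphism fixes it; G is not vertex-transitive.

No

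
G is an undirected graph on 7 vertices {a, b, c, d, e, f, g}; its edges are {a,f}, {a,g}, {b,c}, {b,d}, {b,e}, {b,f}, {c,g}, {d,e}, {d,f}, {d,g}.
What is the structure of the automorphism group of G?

the trivial group

Degrees alone do not determine every vertex (e.g. a and c both have degree 2), but their neighbour-degree multisets differ: N(a) has degrees [3, 3] while N(c) has degrees [3, 4]. Repeating this refinement separates all vertices, so the only automorphism is the identity.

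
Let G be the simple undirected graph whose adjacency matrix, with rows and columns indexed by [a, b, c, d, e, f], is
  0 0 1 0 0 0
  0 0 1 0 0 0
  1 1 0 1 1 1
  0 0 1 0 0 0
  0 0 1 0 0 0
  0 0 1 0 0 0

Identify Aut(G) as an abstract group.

S_5

Vertex c has degree 5 and every other vertex has degree 1, so G is the star K_{1,5} with centre c. Any automorphism fixes the centre and permutes the 5 leaves freely, so Aut(G) ≅ S_5 of order 5! = 120.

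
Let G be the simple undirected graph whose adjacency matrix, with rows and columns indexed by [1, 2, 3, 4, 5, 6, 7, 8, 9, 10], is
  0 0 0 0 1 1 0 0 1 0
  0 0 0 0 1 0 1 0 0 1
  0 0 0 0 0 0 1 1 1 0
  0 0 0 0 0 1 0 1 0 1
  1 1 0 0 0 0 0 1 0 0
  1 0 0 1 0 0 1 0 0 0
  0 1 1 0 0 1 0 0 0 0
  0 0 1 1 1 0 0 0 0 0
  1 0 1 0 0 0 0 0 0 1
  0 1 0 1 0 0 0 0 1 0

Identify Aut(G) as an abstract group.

G is 3-regular on 10 vertices with no triangles and no 4-cycles (girth 5): this is the Petersen graph. Viewing the Petersen graph as the Kneser graph K(5,2) — vertices are 2-subsets of {1,…,5}, edges join disjoint pairs — its automorphisms are exactly the permutations of the 5-element set, so Aut ≅ S_5 of order 120.

S_5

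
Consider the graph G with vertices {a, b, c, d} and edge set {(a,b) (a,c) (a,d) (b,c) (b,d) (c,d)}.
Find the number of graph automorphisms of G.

Every vertex has degree 3, so G is the complete graph K_4. Every bijection on the vertex set is an automorphism of K_4; hence Aut(K_4) ≅ S_4, order 24.

24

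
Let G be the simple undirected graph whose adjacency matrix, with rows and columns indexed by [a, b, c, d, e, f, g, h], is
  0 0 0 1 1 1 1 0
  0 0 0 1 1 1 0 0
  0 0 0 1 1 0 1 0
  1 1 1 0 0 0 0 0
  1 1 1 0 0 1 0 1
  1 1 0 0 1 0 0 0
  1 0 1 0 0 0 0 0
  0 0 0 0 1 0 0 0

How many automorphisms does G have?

Degrees alone do not determine every vertex (e.g. b and c both have degree 3), but their neighbour-degree multisets differ: N(b) has degrees [3, 3, 5] while N(c) has degrees [2, 3, 5]. Repeating this refinement separates all vertices, so the only automorphism is the identity.

1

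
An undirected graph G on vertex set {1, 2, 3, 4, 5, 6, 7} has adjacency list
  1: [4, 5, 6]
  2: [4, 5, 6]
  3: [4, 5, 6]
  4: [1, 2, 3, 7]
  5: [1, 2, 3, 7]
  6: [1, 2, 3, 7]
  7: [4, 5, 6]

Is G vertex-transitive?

Automorphisms preserve degree, but G has vertices of degree 3 and vertices of degree 4; no automorphism maps one to the other, so G is not vertex-transitive.

No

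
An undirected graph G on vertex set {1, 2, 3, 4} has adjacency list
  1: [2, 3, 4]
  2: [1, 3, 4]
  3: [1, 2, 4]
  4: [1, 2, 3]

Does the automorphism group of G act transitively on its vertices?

Every vertex has degree 3, so G is the complete graph K_4. Any permutation of the 4 vertices preserves K_4, so Aut(K_4) = S_4 of order 4! = 24. This group acts transitively on the 4 vertices.

Yes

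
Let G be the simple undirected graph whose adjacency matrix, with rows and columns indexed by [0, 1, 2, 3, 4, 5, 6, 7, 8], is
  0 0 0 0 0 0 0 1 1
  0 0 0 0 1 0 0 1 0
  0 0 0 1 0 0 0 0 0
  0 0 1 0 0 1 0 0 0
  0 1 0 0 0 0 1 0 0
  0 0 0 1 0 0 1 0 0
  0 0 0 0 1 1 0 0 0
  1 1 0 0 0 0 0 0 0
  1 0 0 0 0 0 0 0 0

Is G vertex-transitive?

Automorphisms preserve degree, but G has vertices of degree 1 and vertices of degree 2; no automorphism maps one to the other, so G is not vertex-transitive.

No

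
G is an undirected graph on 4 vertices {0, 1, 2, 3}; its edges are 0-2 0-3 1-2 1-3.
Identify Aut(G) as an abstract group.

G is 2-regular and bipartite on 2^2 = 4 vertices with girth 4; it is the hypercube graph Q_2. The symmetry group of the 2-cube is the hyperoctahedral group B_2 = Z_2 ≀ S_2, of order 2^2·2! = 8.

the hyperoctahedral group B_2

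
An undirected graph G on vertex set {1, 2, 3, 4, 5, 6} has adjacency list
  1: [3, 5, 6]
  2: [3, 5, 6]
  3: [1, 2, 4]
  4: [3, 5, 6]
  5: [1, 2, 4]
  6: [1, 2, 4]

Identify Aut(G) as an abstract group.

(S_3 × S_3) ⋊ Z_2

G is 3-regular and bipartite with parts {3, 5, 6} and {1, 2, 4} (each part is independent and every cross-pair is an edge), so G = K_{3,3}. Aut(K_{3,3}) is the wreath product S_3 ≀ Z_2: permute within each part, then optionally swap the parts; |Aut| = 2·(3!)² = 72.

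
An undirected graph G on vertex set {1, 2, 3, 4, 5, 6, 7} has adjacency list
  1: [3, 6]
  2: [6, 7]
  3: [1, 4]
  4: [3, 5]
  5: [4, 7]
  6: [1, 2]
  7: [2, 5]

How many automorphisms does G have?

Every vertex has degree 2 and the graph is connected, so G is the 7-cycle C_7. C_7 has 7 rotations and 7 reflections, so Aut(C_7) ≅ D_7 of order 14.

14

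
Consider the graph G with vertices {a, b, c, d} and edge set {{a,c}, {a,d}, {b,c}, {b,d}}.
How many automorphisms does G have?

8

G is 2-regular and connected on 4 vertices, i.e. the cycle C_4. The automorphisms of the 4-cycle are exactly the symmetries of a regular 4-gon: the dihedral group D_4, |D_4| = 8.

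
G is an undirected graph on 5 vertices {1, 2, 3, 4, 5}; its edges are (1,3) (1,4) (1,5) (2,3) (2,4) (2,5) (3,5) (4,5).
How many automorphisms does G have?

Vertex 5 is the unique vertex of degree 4; the remaining 4 vertices each have degree 3 and induce a cycle, so G is the wheel on 5 vertices with hub 5. Every automorphism fixes the hub and acts on the rim 4-cycle, so Aut(G) ≅ Aut(C_4) = D_4 of order 8.

8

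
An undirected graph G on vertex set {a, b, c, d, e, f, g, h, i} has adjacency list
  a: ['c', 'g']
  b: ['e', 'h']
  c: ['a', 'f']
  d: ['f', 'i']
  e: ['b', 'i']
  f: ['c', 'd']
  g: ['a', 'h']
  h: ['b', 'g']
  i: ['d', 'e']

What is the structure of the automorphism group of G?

G is 2-regular and connected on 9 vertices, i.e. the cycle C_9. C_9 has 9 rotations and 9 reflections, so Aut(C_9) ≅ D_9 of order 18.

D_9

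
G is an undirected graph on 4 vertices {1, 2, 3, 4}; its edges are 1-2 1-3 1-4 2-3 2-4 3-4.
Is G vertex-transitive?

Yes

Every vertex has degree 3, so G is the complete graph K_4. Every bijection on the vertex set is an automorphism of K_4; hence Aut(K_4) ≅ S_4, order 24. Under this action every vertex can be carried to every other, so G is vertex-transitive.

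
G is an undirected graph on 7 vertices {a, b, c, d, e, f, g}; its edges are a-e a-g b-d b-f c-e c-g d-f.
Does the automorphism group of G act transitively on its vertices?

No

G has two connected components, {a, c, e, g} and {b, d, f}; each is 2-regular, so G = C_4 ⊔ C_3. The orbit of a under Aut(G) is {a, c, e, g}, which does not contain b, so G is not vertex-transitive.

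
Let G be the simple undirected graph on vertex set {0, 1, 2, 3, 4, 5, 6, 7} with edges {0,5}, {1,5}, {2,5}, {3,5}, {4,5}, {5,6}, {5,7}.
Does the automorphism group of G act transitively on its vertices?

No

Vertex 5 is the only vertex of degree 7, so every automorphism fixes it; G is not vertex-transitive.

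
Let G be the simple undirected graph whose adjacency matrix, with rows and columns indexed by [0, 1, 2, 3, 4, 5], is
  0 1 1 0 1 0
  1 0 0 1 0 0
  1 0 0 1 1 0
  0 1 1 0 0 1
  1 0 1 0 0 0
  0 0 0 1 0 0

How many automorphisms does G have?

The degree sequence is [3, 2, 3, 3, 2, 1]. Checking the degree-preserving permutations of the vertex set shows that none except the identity preserves every edge, so Aut(G) is trivial.

1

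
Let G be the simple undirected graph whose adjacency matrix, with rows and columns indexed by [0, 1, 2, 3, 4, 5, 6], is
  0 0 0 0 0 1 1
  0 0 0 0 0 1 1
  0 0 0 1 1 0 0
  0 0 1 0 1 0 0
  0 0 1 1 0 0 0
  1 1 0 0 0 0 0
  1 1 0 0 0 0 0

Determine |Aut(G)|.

G has two connected components, {0, 1, 5, 6} and {2, 3, 4}; each is 2-regular, so G = C_4 ⊔ C_3. The components are non-isomorphic (different sizes), so Aut(G) = Aut(C_3) × Aut(C_4) = D_3 × D_4 of order 6·8 = 48.

48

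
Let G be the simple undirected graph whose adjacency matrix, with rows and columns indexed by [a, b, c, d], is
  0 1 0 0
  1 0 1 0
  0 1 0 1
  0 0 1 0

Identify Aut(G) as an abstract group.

The degree sequence is [1, 2, 2, 1]; the two degree-1 vertices a and d are the ends of a path, so G = P_4. The only nontrivial automorphism of a path is the end-to-end reflection, so Aut(G) ≅ Z_2.

C_2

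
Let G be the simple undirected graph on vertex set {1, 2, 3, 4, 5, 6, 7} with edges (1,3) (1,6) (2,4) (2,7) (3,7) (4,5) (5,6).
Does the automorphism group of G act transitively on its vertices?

G is 2-regular and connected on 7 vertices, i.e. the cycle C_7. The automorphisms of the 7-cycle are exactly the symmetries of a regular 7-gon: the dihedral group D_7, |D_7| = 14. This group acts transitively on the 7 vertices.

Yes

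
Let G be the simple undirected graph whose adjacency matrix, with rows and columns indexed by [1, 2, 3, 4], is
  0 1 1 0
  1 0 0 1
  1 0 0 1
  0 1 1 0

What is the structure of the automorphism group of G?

G is 2-regular and bipartite on 2^2 = 4 vertices with girth 4; it is the hypercube graph Q_2. The symmetry group of the 2-cube is the hyperoctahedral group B_2 = Z_2 ≀ S_2, of order 2^2·2! = 8.

Z_2^2 ⋊ S_2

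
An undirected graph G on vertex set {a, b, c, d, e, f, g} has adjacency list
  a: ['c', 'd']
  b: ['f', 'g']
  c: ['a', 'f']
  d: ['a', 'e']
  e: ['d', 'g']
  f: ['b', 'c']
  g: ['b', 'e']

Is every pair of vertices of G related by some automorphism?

Yes

G is 2-regular and connected on 7 vertices, i.e. the cycle C_7. The automorphisms of the 7-cycle are exactly the symmetries of a regular 7-gon: the dihedral group D_7, |D_7| = 14. Under this action every vertex can be carried to every other, so G is vertex-transitive.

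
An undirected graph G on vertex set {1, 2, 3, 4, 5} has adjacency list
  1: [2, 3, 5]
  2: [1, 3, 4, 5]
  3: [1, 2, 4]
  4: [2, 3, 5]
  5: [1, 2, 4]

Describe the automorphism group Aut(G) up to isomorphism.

D_4

Vertex 2 is the unique vertex of degree 4; the remaining 4 vertices each have degree 3 and induce a cycle, so G is the wheel on 5 vertices with hub 2. Every automorphism fixes the hub and acts on the rim 4-cycle, so Aut(G) ≅ Aut(C_4) = D_4 of order 8.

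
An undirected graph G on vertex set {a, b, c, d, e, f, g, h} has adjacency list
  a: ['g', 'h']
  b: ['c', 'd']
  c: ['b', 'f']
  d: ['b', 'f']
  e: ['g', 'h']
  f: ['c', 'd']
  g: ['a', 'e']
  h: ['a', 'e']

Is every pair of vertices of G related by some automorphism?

G has two connected components, {b, c, d, f} and {a, e, g, h}; each is 2-regular, so G = C_4 ⊔ C_4. Aut of a disjoint union of two copies of C_4 is the wreath product D_4 ≀ Z_2, of order 2·8² = 128. This group acts transitively on the 8 vertices.

Yes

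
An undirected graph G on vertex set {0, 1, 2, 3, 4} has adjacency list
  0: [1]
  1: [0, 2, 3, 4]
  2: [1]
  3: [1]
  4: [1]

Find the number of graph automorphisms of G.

Vertex 1 has degree 4 and every other vertex has degree 1, so G is the star K_{1,4} with centre 1. Any automorphism fixes the centre and permutes the 4 leaves freely, so Aut(G) ≅ S_4 of order 4! = 24.

24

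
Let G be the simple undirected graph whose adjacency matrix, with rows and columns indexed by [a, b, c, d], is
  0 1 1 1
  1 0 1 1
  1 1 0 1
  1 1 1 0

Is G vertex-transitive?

Yes

All 4 vertices are pairwise adjacent: G = K_4. Every bijection on the vertex set is an automorphism of K_4; hence Aut(K_4) ≅ S_4, order 24. This group acts transitively on the 4 vertices.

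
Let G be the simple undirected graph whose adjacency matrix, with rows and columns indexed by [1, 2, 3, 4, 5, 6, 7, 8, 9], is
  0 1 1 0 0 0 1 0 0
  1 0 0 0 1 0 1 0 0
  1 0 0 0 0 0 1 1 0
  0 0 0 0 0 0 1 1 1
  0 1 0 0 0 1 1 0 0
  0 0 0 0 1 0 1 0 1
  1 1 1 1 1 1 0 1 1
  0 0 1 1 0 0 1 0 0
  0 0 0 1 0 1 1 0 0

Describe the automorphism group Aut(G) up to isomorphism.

Vertex 7 is the unique vertex of degree 8; the remaining 8 vertices each have degree 3 and induce a cycle, so G is the wheel on 9 vertices with hub 7. Every automorphism fixes the hub and acts on the rim 8-cycle, so Aut(G) ≅ Aut(C_8) = D_8 of order 16.

the dihedral group of order 16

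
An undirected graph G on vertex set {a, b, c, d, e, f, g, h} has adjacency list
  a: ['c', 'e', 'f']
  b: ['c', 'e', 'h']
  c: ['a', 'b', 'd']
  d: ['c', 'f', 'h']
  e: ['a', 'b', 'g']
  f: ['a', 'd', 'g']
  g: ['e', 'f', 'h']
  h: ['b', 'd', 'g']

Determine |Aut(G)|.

G is 3-regular and bipartite on 2^3 = 8 vertices with girth 4; it is the hypercube graph Q_3. The symmetry group of the 3-cube is the hyperoctahedral group B_3 = Z_2 ≀ S_3, of order 2^3·3! = 48.

48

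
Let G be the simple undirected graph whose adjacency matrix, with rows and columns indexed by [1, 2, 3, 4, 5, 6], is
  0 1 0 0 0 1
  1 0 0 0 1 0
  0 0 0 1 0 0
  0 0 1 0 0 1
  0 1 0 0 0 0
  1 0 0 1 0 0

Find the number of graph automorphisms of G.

2

The degree sequence is [2, 2, 1, 2, 1, 2]; the two degree-1 vertices 3 and 5 are the ends of a path, so G = P_6. A path has exactly one nontrivial symmetry — reversal — giving Aut(G) of order 2.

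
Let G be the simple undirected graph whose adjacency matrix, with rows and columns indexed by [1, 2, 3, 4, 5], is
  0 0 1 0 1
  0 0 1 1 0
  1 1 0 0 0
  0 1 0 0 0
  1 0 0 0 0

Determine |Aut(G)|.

The degree sequence is [2, 2, 2, 1, 1]; the two degree-1 vertices 4 and 5 are the ends of a path, so G = P_5. A path has exactly one nontrivial symmetry — reversal — giving Aut(G) of order 2.

2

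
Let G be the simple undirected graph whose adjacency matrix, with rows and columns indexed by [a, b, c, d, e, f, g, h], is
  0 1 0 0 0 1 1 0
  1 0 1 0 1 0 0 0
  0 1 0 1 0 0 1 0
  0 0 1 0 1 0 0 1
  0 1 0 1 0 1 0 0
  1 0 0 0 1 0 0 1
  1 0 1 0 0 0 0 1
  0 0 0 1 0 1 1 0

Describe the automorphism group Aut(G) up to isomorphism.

Z_2^3 ⋊ S_3

G is 3-regular and bipartite on 2^3 = 8 vertices with girth 4; it is the hypercube graph Q_3. The symmetry group of the 3-cube is the hyperoctahedral group B_3 = Z_2 ≀ S_3, of order 2^3·3! = 48.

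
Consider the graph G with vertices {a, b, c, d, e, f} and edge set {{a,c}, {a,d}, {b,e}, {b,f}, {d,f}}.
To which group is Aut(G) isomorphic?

The degree sequence is [2, 2, 1, 2, 1, 2]; the two degree-1 vertices c and e are the ends of a path, so G = P_6. The only nontrivial automorphism of a path is the end-to-end reflection, so Aut(G) ≅ Z_2.

Z_2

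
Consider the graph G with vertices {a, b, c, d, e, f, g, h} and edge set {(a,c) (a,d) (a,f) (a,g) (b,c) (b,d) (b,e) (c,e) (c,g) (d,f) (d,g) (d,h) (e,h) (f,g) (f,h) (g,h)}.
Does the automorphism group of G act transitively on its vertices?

Automorphisms preserve degree, but G has vertices of degree 3 and vertices of degree 5; no automorphism maps one to the other, so G is not vertex-transitive.

No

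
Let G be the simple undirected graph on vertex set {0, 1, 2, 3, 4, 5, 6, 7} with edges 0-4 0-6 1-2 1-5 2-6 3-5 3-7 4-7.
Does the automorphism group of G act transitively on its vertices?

Yes

Every vertex has degree 2 and the graph is connected, so G is the 8-cycle C_8. C_8 has 8 rotations and 8 reflections, so Aut(C_8) ≅ D_8 of order 16. Under this action every vertex can be carried to every other, so G is vertex-transitive.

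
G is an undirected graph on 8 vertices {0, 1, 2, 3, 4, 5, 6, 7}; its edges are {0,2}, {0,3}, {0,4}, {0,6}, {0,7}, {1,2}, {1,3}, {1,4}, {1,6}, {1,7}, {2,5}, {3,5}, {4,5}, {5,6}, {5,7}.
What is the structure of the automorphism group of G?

S_5 × S_3

The vertices split by degree into {0, 1, 5} (degree 5) and {2, 3, 4, 6, 7} (degree 3); every edge runs between the two parts, so G is the complete bipartite graph K_{3,5}. Automorphisms preserve the bipartition setwise (since the parts differ in size) and act as S_5 × S_3 within it; |Aut| = 720.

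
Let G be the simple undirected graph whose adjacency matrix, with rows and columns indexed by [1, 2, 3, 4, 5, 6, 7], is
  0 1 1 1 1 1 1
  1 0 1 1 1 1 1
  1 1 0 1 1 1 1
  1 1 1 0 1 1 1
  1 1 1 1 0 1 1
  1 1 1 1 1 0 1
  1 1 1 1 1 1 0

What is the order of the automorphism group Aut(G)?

All 7 vertices are pairwise adjacent: G = K_7. Any permutation of the 7 vertices preserves K_7, so Aut(K_7) = S_7 of order 7! = 5040.

5040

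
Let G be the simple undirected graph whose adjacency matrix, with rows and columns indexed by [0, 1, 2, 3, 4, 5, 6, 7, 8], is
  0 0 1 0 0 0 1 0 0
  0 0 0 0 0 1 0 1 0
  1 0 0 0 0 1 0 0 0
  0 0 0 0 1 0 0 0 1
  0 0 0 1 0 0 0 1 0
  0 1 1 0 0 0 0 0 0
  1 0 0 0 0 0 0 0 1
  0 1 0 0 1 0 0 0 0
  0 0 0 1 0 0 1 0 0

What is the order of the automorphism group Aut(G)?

G is 2-regular and connected on 9 vertices, i.e. the cycle C_9. C_9 has 9 rotations and 9 reflections, so Aut(C_9) ≅ D_9 of order 18.

18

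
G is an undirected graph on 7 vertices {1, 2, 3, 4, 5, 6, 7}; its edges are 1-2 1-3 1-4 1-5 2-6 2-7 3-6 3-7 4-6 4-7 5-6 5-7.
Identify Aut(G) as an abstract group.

S_3 × S_4

The vertices split by degree into {1, 6, 7} (degree 4) and {2, 3, 4, 5} (degree 3); every edge runs between the two parts, so G is the complete bipartite graph K_{3,4}. The parts have unequal sizes, so no automorphism swaps them; each part is permuted independently, giving S_3 × S_4 of order 3!·4! = 144.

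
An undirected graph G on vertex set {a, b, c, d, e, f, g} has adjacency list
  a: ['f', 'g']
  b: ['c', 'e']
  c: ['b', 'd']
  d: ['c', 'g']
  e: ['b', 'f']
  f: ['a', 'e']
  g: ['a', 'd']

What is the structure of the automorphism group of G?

the dihedral group of order 14

G is 2-regular and connected on 7 vertices, i.e. the cycle C_7. C_7 has 7 rotations and 7 reflections, so Aut(C_7) ≅ D_7 of order 14.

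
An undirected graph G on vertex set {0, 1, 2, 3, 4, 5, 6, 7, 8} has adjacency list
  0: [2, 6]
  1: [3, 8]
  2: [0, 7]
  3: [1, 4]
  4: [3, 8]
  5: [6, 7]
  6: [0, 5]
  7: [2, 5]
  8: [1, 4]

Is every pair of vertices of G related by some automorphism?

No

G has two connected components, {0, 2, 5, 6, 7} and {1, 3, 4, 8}; each is 2-regular, so G = C_5 ⊔ C_4. The orbit of 0 under Aut(G) is {0, 2, 5, 6, 7}, which does not contain 1, so G is not vertex-transitive.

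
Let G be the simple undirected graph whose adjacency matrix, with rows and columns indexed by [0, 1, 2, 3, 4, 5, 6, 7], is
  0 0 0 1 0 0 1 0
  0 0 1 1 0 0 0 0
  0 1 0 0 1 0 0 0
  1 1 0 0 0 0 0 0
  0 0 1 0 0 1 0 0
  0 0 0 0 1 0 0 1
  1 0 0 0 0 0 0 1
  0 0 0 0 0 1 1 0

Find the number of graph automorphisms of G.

16

Every vertex has degree 2 and the graph is connected, so G is the 8-cycle C_8. The automorphisms of the 8-cycle are exactly the symmetries of a regular 8-gon: the dihedral group D_8, |D_8| = 16.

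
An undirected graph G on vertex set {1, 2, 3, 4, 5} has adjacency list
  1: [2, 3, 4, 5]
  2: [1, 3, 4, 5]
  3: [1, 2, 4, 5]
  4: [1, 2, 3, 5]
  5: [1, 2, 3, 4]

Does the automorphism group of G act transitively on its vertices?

Yes

Every vertex has degree 4, so G is the complete graph K_5. Any permutation of the 5 vertices preserves K_5, so Aut(K_5) = S_5 of order 5! = 120. This group acts transitively on the 5 vertices.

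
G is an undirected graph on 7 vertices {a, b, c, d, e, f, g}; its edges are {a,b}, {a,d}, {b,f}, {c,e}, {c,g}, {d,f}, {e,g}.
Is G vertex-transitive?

No

G has two connected components, {a, b, d, f} and {c, e, g}; each is 2-regular, so G = C_4 ⊔ C_3. The orbit of a under Aut(G) is {a, b, d, f}, which does not contain c, so G is not vertex-transitive.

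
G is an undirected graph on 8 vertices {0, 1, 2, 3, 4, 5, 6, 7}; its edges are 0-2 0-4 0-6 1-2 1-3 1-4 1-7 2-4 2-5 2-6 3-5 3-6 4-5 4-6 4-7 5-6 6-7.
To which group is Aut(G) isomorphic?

the trivial group

Degrees alone do not determine every vertex (e.g. 0 and 3 both have degree 3), but their neighbour-degree multisets differ: N(0) has degrees [5, 6, 6] while N(3) has degrees [4, 4, 6]. Repeating this refinement separates all vertices, so the only automorphism is the identity.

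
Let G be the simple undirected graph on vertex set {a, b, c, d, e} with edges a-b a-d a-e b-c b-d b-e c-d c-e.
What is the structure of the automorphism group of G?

Vertex b is the unique vertex of degree 4; the remaining 4 vertices each have degree 3 and induce a cycle, so G is the wheel on 5 vertices with hub b. With the hub fixed, the remaining symmetry is that of the rim cycle C_4, giving the dihedral group D_4.

the dihedral group of order 8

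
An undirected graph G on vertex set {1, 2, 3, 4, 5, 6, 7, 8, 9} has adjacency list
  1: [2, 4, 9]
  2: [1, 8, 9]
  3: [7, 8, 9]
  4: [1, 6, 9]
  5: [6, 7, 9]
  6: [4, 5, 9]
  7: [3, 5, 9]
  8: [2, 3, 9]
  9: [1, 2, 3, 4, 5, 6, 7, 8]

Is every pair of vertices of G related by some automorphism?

Vertex 9 is the only vertex of degree 8, so every automorphism fixes it; G is not vertex-transitive.

No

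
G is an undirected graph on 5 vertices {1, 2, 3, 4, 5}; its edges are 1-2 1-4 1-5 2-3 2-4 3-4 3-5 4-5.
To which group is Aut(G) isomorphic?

the dihedral group of order 8

Vertex 4 is the unique vertex of degree 4; the remaining 4 vertices each have degree 3 and induce a cycle, so G is the wheel on 5 vertices with hub 4. With the hub fixed, the remaining symmetry is that of the rim cycle C_4, giving the dihedral group D_4.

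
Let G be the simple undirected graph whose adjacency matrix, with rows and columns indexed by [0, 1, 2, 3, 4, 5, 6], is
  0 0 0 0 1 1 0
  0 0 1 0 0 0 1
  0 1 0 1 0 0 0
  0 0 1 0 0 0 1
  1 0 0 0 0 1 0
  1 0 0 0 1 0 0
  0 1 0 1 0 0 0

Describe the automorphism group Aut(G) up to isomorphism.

G has two connected components, {1, 2, 3, 6} and {0, 4, 5}; each is 2-regular, so G = C_4 ⊔ C_3. No automorphism exchanges components of different sizes, hence Aut(G) is the direct product D_4 × D_3, order 48.

D_4 × D_3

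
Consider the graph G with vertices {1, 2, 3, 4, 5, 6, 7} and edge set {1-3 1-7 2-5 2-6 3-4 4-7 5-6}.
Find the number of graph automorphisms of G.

48

G has two connected components, {1, 3, 4, 7} and {2, 5, 6}; each is 2-regular, so G = C_4 ⊔ C_3. The components are non-isomorphic (different sizes), so Aut(G) = Aut(C_4) × Aut(C_3) = D_4 × D_3 of order 8·6 = 48.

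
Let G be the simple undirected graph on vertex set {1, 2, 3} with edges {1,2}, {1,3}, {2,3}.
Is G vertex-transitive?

Yes

All 3 vertices are pairwise adjacent: G = K_3. Any permutation of the 3 vertices preserves K_3, so Aut(K_3) = S_3 of order 3! = 6. Under this action every vertex can be carried to every other, so G is vertex-transitive.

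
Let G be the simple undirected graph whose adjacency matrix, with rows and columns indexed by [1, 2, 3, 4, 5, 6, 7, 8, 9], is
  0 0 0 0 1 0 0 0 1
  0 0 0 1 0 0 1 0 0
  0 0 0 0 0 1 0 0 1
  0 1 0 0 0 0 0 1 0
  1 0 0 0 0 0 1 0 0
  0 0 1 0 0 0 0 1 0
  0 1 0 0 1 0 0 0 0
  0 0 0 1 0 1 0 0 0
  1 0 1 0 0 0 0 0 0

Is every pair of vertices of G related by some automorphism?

Yes

Every vertex has degree 2 and the graph is connected, so G is the 9-cycle C_9. C_9 has 9 rotations and 9 reflections, so Aut(C_9) ≅ D_9 of order 18. Under this action every vertex can be carried to every other, so G is vertex-transitive.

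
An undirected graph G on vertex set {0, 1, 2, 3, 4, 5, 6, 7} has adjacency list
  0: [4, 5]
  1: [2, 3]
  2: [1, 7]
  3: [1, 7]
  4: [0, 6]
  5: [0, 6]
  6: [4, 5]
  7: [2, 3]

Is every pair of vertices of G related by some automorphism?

Yes

G has two connected components, {0, 4, 5, 6} and {1, 2, 3, 7}; each is 2-regular, so G = C_4 ⊔ C_4. Aut of a disjoint union of two copies of C_4 is the wreath product D_4 ≀ Z_2, of order 2·8² = 128. This group acts transitively on the 8 vertices.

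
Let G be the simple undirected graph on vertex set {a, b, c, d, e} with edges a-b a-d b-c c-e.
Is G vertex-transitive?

No

Automorphisms preserve degree, but G has vertices of degree 1 and vertices of degree 2; no automorphism maps one to the other, so G is not vertex-transitive.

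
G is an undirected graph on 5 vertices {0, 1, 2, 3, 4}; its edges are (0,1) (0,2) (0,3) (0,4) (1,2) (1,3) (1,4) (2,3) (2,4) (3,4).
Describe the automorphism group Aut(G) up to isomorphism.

S_5

All 5 vertices are pairwise adjacent: G = K_5. Every bijection on the vertex set is an automorphism of K_5; hence Aut(K_5) ≅ S_5, order 120.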